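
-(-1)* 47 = 47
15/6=5/2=2.50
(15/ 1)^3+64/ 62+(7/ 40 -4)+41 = 4232377/ 1240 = 3413.21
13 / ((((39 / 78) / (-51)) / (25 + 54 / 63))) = -240006 / 7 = -34286.57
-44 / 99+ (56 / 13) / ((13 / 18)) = 8396 / 1521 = 5.52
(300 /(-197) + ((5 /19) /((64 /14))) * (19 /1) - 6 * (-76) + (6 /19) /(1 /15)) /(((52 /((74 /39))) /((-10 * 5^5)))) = -31874240265625 /60726432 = -524882.48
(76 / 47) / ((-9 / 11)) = -836 / 423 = -1.98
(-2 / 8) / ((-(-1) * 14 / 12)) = -3 / 14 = -0.21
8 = 8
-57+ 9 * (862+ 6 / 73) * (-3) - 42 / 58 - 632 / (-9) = -443243678 / 19053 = -23263.72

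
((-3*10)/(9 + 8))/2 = -15/17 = -0.88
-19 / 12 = -1.58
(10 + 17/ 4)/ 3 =19/ 4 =4.75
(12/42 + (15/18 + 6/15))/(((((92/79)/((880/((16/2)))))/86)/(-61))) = -727124453/966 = -752716.83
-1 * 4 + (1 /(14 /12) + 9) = 41 /7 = 5.86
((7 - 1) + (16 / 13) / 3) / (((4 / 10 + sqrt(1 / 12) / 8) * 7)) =640000 / 277277 - 100000 * sqrt(3) / 831831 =2.10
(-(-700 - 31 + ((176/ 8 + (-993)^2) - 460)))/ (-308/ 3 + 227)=-2954640/ 373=-7921.29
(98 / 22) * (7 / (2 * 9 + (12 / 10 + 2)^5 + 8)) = 1071875 / 12428086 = 0.09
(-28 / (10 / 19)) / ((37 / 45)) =-2394 / 37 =-64.70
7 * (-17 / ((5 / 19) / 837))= -1892457 / 5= -378491.40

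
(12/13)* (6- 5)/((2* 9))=2/39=0.05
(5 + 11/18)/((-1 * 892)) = -101/16056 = -0.01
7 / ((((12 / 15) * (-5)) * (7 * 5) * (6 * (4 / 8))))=-1 / 60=-0.02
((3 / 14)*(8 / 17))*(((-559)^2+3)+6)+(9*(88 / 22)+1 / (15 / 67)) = 56320433 / 1785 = 31552.06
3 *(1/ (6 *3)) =1/ 6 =0.17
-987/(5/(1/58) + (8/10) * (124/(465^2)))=-34421625/10113766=-3.40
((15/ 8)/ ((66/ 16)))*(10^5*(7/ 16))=218750/ 11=19886.36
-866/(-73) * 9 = 7794/73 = 106.77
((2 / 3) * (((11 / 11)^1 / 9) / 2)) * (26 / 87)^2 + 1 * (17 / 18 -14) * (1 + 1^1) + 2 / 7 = -25.82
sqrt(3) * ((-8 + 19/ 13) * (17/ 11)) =-1445 * sqrt(3)/ 143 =-17.50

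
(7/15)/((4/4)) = 7/15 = 0.47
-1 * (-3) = 3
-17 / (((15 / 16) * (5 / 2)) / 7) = -3808 / 75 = -50.77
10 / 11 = 0.91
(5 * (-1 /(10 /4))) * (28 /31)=-1.81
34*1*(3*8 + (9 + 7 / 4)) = 2363 / 2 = 1181.50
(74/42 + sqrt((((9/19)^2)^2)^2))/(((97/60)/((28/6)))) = 198386320/37923411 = 5.23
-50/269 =-0.19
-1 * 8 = -8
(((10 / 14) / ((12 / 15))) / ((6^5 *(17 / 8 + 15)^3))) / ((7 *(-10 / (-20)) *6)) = 100 / 91851300513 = 0.00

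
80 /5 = 16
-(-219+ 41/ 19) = 4120/ 19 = 216.84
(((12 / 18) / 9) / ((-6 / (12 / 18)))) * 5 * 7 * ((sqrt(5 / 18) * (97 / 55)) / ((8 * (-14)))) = 97 * sqrt(10) / 128304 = 0.00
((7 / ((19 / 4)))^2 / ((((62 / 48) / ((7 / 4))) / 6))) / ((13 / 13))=197568 / 11191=17.65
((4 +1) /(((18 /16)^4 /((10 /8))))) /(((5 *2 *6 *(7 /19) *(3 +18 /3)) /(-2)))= -48640 /1240029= -0.04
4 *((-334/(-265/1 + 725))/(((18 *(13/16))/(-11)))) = 29392/13455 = 2.18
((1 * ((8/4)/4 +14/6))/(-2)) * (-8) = 34/3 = 11.33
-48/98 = -0.49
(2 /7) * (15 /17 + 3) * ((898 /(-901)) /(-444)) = 9878 /3967103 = 0.00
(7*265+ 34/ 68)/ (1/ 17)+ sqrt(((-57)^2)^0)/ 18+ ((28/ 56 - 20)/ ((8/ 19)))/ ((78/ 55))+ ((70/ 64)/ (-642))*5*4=971038823/ 30816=31510.87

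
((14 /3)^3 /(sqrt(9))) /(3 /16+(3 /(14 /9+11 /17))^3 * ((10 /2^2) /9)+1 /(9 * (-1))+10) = 240046706816 /76373829981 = 3.14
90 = 90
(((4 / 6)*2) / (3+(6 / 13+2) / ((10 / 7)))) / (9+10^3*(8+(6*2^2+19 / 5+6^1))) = 260 / 38506089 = 0.00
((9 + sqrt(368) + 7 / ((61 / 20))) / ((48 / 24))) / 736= 689 / 89792 + sqrt(23) / 368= 0.02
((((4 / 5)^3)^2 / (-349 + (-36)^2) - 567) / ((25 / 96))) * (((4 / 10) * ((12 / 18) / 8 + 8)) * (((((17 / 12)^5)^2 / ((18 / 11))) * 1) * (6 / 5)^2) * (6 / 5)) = -18047060950880852512985407 / 74559204000000000000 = -242050.08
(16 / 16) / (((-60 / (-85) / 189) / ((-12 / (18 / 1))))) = -357 / 2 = -178.50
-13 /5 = -2.60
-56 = -56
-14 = -14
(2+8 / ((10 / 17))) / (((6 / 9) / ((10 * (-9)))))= -2106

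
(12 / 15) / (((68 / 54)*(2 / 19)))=513 / 85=6.04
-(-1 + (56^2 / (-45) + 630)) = -25169 / 45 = -559.31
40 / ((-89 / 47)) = -1880 / 89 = -21.12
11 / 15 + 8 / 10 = 23 / 15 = 1.53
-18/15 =-6/5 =-1.20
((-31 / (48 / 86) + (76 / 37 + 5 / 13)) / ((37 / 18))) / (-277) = 1839063 / 19719076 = 0.09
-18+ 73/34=-539/34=-15.85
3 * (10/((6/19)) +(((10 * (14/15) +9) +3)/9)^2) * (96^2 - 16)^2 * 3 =28402467160.49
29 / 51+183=9362 / 51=183.57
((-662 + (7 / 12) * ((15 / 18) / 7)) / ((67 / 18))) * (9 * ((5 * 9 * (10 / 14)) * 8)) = -193018950 / 469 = -411554.26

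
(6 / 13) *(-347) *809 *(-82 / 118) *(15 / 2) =517933935 / 767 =675272.41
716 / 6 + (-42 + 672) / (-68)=11227 / 102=110.07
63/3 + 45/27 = 68/3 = 22.67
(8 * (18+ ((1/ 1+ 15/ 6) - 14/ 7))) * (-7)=-1092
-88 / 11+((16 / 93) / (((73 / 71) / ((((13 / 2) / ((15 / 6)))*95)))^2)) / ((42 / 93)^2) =38129482852 / 783363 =48674.09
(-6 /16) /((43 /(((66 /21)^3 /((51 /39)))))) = -51909 /250733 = -0.21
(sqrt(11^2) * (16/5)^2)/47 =2816/1175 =2.40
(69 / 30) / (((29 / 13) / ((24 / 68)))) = 897 / 2465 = 0.36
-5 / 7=-0.71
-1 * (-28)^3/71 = 21952/71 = 309.18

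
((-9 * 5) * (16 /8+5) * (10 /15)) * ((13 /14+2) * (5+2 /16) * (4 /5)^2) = -10086 /5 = -2017.20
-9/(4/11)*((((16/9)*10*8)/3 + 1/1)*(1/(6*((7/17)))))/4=-244409/2016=-121.23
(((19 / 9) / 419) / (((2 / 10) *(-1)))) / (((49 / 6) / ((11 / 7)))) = -2090 / 431151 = -0.00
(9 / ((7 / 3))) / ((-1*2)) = -27 / 14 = -1.93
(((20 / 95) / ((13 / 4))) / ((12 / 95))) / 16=5 / 156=0.03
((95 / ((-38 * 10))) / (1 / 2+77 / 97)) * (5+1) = -291 / 251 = -1.16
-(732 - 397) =-335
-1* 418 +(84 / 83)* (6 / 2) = -34442 / 83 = -414.96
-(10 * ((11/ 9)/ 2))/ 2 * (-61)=3355/ 18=186.39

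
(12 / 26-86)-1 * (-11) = -969 / 13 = -74.54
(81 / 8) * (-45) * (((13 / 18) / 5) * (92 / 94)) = -24219 / 376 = -64.41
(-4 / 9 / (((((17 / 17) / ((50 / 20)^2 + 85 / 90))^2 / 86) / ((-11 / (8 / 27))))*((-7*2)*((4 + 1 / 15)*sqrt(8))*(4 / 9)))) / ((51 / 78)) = -294629335*sqrt(2) / 265472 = -1569.54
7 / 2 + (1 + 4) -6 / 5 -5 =23 / 10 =2.30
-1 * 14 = -14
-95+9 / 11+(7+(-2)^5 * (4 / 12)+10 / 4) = -6293 / 66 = -95.35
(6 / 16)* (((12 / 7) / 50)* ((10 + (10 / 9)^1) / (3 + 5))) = 1 / 56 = 0.02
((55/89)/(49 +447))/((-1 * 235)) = -11/2074768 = -0.00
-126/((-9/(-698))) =-9772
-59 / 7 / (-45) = 59 / 315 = 0.19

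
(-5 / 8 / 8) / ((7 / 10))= -25 / 224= -0.11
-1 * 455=-455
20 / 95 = 4 / 19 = 0.21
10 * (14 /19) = 140 /19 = 7.37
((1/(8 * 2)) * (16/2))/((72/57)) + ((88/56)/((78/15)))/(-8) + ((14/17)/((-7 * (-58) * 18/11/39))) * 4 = 296867/538356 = 0.55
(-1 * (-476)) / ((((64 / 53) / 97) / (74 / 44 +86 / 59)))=2492999425 / 20768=120040.42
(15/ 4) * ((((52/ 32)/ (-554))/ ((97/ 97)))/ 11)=-195/ 195008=-0.00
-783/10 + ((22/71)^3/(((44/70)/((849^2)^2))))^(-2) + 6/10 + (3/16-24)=-1965838635107305784044983679083131/19365483414429807009432490620900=-101.51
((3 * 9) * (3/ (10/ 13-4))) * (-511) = 12811.50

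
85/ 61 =1.39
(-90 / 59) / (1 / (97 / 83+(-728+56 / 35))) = 5417478 / 4897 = 1106.29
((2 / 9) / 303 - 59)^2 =25885913881 / 7436529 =3480.91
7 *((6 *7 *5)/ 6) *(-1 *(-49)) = 12005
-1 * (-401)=401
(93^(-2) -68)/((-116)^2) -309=-35962299827/116380944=-309.01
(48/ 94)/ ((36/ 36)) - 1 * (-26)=1246/ 47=26.51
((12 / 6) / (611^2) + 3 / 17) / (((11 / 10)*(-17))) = -11199970 / 1186787459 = -0.01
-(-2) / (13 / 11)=22 / 13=1.69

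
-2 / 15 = -0.13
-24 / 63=-8 / 21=-0.38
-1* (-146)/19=146/19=7.68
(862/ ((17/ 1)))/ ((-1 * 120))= -431/ 1020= -0.42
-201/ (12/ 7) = -469/ 4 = -117.25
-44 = -44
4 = 4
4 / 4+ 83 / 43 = 126 / 43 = 2.93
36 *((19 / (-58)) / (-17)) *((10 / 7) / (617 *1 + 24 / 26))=44460 / 27721883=0.00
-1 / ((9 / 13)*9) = -13 / 81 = -0.16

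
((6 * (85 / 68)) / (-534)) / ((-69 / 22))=55 / 12282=0.00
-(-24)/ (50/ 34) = 408/ 25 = 16.32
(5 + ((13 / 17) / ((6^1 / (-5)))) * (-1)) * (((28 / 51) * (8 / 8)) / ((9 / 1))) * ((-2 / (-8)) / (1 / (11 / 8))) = 44275 / 374544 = 0.12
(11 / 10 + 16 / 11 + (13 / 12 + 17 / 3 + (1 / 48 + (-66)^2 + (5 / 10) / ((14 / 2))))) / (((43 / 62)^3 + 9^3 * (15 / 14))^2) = 2004720759806631244 / 280402943505709582965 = 0.01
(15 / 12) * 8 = 10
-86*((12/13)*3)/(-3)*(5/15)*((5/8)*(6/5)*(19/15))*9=14706/65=226.25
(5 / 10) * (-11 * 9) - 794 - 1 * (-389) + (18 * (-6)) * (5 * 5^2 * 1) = -27909 / 2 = -13954.50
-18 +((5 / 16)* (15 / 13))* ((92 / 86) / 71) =-5713491 / 317512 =-17.99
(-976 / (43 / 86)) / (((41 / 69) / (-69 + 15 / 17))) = 223771.45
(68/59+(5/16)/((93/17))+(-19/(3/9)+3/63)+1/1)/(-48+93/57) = 639194333/541413264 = 1.18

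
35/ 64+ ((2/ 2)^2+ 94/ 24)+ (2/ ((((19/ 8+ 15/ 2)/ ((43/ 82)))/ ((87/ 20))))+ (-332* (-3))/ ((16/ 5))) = 986238299/ 3109440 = 317.18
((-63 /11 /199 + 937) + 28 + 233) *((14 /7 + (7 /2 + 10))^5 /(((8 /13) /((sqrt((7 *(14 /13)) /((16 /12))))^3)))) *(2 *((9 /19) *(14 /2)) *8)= 4866946133429397843 *sqrt(78) /34603712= 1242170331314.38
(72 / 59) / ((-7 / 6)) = -1.05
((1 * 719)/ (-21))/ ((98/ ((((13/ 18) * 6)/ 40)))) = -9347/ 246960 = -0.04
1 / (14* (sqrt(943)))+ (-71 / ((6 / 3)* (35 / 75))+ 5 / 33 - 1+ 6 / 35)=-76.75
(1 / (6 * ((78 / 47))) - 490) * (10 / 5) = -979.80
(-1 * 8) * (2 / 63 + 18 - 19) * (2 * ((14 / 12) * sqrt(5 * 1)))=488 * sqrt(5) / 27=40.41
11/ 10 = 1.10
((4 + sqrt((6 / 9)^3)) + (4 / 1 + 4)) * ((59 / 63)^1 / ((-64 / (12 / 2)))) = -59 / 56- 59 * sqrt(6) / 3024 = -1.10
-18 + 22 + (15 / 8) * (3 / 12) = 143 / 32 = 4.47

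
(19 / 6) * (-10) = -95 / 3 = -31.67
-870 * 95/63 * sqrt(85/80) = -13775 * sqrt(17)/42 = -1352.28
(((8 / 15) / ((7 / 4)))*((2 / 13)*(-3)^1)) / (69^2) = -64 / 2166255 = -0.00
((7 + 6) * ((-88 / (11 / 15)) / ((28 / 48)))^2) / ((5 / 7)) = 5391360 / 7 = 770194.29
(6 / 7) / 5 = 6 / 35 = 0.17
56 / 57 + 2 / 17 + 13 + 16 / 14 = 103393 / 6783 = 15.24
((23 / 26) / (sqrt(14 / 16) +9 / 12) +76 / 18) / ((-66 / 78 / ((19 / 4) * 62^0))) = -437 * sqrt(14) / 110-5833 / 495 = -26.65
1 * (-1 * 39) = -39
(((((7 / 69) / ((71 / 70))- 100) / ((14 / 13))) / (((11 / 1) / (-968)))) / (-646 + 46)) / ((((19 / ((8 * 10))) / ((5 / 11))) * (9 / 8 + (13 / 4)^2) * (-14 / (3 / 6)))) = 203594560 / 2558703609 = 0.08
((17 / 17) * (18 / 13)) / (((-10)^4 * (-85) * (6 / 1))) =-3 / 11050000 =-0.00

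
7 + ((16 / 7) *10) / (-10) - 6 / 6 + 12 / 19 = 4.35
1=1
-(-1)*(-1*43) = -43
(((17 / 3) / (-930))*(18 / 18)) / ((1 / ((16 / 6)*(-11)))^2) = -65824 / 12555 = -5.24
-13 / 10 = -1.30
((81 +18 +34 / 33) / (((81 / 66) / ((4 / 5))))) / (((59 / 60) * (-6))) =-52816 / 4779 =-11.05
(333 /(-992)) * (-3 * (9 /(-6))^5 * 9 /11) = -2184813 /349184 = -6.26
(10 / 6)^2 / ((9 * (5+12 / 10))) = 125 / 2511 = 0.05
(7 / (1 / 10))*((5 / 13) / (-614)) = -175 / 3991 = -0.04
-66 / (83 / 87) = -69.18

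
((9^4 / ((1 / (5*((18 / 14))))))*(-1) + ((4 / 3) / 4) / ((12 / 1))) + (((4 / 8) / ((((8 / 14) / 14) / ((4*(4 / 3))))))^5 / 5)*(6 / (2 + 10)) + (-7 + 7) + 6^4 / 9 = 4048135178789 / 34020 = 118992803.61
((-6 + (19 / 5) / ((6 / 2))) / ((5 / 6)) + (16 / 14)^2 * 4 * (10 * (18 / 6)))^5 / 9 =216945960971474496449491232 / 24826926181640625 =8738333508.72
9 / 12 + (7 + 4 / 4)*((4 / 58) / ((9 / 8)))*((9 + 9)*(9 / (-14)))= -3999 / 812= -4.92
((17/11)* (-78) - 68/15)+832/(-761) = -15842798/125565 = -126.17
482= 482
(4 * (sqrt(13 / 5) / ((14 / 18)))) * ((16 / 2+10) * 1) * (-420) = -7776 * sqrt(65) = -62692.12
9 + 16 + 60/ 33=295/ 11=26.82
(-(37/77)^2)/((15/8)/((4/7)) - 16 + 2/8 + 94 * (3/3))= -43808/15468761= -0.00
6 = 6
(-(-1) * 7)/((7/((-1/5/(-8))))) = 1/40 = 0.02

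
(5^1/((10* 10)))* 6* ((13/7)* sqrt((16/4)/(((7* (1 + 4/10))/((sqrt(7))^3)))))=39* sqrt(5)* 7^(3/4)/245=1.53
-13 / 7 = -1.86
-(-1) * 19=19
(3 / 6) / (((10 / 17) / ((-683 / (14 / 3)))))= -34833 / 280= -124.40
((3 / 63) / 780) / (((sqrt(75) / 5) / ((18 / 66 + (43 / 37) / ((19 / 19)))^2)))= 85264 *sqrt(3) / 2034997965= 0.00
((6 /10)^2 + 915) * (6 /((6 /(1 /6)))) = 3814 /25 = 152.56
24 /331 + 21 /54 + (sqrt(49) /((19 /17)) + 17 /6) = 540986 /56601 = 9.56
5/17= 0.29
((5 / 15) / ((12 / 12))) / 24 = 1 / 72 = 0.01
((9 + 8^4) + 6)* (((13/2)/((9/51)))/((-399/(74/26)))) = -2585819/2394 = -1080.12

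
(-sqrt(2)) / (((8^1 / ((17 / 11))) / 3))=-51 * sqrt(2) / 88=-0.82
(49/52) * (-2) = -49/26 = -1.88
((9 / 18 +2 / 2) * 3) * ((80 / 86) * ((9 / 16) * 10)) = 2025 / 86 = 23.55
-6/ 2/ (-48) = 1/ 16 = 0.06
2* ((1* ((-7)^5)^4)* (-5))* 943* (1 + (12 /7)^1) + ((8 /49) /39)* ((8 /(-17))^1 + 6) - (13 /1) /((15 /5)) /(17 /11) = -22116500405384241013086103 /10829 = -2042340050363306031312.78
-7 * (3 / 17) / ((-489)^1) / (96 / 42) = 0.00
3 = 3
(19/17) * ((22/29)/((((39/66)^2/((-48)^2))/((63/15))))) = 23497.40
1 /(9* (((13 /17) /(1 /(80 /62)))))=527 /4680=0.11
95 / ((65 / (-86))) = -1634 / 13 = -125.69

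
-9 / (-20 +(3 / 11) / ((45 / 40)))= 297 / 652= 0.46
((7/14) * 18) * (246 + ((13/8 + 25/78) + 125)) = 349077/104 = 3356.51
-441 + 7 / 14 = -881 / 2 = -440.50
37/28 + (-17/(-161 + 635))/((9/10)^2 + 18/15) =1738769/1333836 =1.30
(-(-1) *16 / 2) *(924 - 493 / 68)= 7334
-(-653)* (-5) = -3265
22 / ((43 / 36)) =792 / 43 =18.42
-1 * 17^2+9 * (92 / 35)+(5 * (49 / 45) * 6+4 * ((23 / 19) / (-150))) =-2321267 / 9975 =-232.71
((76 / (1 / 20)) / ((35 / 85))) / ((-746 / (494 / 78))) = -245480 / 7833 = -31.34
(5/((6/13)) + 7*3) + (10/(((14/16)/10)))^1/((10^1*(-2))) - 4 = 22.12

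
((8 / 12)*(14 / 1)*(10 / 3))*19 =5320 / 9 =591.11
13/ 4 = 3.25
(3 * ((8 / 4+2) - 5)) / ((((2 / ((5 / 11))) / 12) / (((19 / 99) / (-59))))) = 190 / 7139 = 0.03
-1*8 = -8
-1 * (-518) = 518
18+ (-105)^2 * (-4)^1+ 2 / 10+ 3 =-220394 / 5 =-44078.80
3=3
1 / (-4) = -1 / 4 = -0.25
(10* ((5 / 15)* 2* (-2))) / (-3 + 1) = 20 / 3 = 6.67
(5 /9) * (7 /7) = 5 /9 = 0.56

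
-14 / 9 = -1.56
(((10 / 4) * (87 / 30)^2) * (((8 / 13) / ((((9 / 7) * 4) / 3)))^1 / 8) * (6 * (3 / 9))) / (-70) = -841 / 31200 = -0.03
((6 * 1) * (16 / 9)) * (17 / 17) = 32 / 3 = 10.67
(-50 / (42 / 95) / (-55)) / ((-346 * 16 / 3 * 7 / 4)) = -475 / 745976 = -0.00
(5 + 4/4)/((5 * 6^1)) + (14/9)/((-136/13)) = 157/3060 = 0.05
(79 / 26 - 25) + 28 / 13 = -515 / 26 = -19.81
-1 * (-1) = 1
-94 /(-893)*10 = 20 /19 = 1.05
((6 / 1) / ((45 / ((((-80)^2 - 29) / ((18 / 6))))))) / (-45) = -6.29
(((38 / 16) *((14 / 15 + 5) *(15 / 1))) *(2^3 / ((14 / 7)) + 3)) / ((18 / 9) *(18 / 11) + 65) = 130207 / 6008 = 21.67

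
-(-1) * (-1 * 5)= -5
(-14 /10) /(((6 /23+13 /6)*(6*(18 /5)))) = -161 /6030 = -0.03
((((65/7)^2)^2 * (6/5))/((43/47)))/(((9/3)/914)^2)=280352005583000/309729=905152586.88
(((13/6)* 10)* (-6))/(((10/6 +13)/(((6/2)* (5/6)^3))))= -8125/528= -15.39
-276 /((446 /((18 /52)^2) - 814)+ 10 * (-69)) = -0.12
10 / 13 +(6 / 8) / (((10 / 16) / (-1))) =-28 / 65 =-0.43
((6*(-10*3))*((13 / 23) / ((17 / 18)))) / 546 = -540 / 2737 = -0.20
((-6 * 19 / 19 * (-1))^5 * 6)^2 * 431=938193186816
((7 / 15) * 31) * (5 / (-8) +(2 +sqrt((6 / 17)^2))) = 10199 / 408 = 25.00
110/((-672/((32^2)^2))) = -171641.90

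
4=4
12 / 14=6 / 7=0.86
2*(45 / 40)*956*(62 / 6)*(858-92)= 17025882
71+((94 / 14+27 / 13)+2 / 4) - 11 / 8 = 57451 / 728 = 78.92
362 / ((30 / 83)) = 15023 / 15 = 1001.53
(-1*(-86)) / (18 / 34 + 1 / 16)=23392 / 161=145.29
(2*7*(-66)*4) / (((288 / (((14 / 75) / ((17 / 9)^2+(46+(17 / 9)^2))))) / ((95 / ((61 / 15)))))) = -276507 / 262544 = -1.05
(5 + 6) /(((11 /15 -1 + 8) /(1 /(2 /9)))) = 1485 /232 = 6.40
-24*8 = -192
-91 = -91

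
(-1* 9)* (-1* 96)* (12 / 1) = 10368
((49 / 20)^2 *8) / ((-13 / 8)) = -9604 / 325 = -29.55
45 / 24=15 / 8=1.88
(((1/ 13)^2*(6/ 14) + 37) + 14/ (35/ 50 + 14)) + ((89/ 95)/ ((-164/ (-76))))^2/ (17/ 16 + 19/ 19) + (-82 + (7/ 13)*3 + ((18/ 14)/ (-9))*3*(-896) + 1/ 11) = 560684085488/ 1640613975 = 341.75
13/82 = 0.16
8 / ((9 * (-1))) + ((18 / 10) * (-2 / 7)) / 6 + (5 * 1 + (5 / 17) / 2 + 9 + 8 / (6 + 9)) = 146789 / 10710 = 13.71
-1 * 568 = -568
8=8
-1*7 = -7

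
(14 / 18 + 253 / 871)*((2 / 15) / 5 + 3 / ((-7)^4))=42096098 / 1411607925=0.03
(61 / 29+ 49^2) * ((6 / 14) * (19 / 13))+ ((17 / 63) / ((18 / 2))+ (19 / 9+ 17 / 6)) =645644117 / 427518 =1510.22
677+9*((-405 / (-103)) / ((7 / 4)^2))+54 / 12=6995701 / 10094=693.06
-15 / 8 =-1.88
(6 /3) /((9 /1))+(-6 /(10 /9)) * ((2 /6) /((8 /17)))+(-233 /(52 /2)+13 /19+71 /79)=-10.98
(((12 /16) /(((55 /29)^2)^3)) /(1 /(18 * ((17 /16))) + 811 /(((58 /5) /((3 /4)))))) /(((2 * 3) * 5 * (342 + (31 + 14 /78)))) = 102930011935803 /3752882013000015156250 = 0.00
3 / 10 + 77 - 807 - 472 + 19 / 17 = -204099 / 170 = -1200.58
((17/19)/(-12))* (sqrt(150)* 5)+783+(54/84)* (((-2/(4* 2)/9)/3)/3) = 394631/504- 425* sqrt(6)/228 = 778.43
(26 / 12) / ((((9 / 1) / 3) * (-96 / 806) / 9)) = -5239 / 96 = -54.57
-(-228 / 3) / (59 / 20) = 1520 / 59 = 25.76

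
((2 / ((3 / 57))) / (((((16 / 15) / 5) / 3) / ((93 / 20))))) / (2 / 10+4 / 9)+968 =4476479 / 928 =4823.79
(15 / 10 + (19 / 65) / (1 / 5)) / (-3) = -77 / 78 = -0.99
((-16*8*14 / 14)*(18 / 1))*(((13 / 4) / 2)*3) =-11232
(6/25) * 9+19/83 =4957/2075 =2.39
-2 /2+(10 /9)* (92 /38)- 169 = -28610 /171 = -167.31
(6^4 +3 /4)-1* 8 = 5155 /4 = 1288.75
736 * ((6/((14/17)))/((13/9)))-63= 332091/91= 3649.35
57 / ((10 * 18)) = 19 / 60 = 0.32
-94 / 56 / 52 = -47 / 1456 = -0.03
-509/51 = -9.98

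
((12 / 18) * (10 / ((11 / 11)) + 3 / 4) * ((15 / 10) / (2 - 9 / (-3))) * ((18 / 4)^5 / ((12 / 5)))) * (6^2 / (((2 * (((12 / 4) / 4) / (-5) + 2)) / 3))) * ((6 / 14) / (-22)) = -342779445 / 364672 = -939.97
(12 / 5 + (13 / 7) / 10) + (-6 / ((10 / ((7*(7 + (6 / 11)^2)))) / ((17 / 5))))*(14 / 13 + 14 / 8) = -321525569 / 1101100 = -292.00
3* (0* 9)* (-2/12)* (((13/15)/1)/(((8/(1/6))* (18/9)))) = 0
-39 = -39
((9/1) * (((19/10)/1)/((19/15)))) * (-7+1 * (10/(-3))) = -139.50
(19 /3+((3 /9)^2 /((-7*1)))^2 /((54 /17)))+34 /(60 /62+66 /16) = 1173870659 /90231246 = 13.01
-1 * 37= -37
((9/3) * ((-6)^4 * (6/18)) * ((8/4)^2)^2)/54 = 384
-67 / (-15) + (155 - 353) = -2903 / 15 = -193.53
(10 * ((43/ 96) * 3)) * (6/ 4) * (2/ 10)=129/ 32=4.03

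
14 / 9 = 1.56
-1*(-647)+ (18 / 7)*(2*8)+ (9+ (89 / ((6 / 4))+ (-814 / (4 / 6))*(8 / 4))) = -35396 / 21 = -1685.52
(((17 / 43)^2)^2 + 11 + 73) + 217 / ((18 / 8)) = 180.47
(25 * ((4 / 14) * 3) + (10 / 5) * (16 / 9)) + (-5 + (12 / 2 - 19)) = 440 / 63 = 6.98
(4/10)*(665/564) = 133/282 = 0.47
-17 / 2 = -8.50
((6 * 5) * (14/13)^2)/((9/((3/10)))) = 196/169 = 1.16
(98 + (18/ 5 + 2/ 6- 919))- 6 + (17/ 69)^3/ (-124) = -167638605277/ 203675580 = -823.07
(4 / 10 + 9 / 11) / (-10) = -67 / 550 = -0.12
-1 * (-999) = 999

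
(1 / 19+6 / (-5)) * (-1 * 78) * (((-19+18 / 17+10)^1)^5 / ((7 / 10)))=-762465045712500 / 188840981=-4037603.71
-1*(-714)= 714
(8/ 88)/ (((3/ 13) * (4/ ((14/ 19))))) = 0.07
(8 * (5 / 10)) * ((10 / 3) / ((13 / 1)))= 1.03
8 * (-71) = -568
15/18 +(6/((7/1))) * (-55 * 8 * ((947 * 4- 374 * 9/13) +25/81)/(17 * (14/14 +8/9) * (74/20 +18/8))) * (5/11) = -19815813365/6259162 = -3165.89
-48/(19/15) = -720/19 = -37.89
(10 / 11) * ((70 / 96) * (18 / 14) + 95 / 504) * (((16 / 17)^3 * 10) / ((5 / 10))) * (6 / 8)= 14528000 / 1134903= 12.80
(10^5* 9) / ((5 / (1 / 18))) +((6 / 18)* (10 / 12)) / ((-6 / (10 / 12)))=6479975 / 648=9999.96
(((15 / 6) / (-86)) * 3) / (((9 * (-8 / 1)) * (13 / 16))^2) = -5 / 196209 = -0.00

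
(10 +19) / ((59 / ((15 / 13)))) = 435 / 767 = 0.57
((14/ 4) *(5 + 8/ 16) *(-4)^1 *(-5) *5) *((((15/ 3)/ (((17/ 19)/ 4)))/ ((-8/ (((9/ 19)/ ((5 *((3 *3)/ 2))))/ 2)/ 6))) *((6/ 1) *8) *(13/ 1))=-3603600/ 17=-211976.47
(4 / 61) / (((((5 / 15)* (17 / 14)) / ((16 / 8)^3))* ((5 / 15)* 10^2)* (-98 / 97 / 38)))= -265392 / 181475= -1.46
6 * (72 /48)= 9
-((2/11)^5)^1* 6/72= -8/483153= -0.00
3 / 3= 1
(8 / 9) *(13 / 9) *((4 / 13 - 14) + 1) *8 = -3520 / 27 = -130.37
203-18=185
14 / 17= 0.82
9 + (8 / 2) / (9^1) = 85 / 9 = 9.44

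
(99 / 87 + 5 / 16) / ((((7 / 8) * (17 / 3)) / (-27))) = -54513 / 6902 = -7.90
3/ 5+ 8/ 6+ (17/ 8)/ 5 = 2.36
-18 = -18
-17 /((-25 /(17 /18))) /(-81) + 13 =473561 /36450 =12.99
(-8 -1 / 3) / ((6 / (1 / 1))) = -25 / 18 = -1.39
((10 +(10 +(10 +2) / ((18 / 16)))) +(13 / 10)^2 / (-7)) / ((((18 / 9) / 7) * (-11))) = -63893 / 6600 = -9.68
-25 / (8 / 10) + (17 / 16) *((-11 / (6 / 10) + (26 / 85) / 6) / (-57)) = -23491 / 760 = -30.91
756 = 756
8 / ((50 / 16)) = 64 / 25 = 2.56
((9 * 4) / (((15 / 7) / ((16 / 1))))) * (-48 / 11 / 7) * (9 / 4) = -20736 / 55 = -377.02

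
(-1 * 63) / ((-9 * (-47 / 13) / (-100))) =9100 / 47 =193.62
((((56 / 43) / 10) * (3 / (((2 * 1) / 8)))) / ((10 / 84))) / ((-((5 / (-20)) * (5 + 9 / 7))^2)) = -691488 / 130075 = -5.32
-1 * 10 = -10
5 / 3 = 1.67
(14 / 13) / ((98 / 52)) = 0.57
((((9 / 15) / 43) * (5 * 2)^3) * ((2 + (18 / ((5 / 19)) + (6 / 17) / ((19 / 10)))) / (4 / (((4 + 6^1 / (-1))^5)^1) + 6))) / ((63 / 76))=145914880 / 721497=202.24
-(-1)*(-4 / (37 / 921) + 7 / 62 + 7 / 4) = -448269 / 4588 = -97.70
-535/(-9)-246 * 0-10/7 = 3655/63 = 58.02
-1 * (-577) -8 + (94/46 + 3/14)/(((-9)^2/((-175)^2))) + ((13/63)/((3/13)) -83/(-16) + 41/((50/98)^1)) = 7871920979/5216400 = 1509.07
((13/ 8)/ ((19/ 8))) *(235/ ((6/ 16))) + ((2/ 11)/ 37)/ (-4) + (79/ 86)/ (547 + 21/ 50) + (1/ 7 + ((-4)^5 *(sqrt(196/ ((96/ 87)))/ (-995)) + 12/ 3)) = 1792 *sqrt(58)/ 995 + 165485250602989/ 382257857058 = 446.63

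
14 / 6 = 7 / 3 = 2.33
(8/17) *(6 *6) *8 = 135.53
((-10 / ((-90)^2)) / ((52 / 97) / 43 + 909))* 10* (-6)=8342 / 102370257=0.00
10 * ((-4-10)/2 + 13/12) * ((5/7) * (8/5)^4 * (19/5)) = -1052.48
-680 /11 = -61.82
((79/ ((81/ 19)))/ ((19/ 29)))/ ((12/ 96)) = 18328/ 81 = 226.27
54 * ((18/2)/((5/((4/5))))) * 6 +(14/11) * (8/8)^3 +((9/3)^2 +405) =242504/275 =881.83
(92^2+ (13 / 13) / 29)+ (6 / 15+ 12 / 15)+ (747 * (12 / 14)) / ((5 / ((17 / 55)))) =474781341 / 55825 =8504.82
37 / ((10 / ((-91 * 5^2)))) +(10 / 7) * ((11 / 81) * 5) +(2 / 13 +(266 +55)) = -8095.38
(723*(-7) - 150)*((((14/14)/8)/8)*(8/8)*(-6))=15633/32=488.53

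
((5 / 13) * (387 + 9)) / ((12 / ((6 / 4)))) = 495 / 26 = 19.04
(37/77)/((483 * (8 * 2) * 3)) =37/1785168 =0.00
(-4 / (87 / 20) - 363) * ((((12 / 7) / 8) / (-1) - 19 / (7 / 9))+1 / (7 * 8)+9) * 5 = 19788125 / 696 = 28431.21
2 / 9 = 0.22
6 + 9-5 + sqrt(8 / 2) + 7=19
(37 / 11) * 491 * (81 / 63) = 163503 / 77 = 2123.42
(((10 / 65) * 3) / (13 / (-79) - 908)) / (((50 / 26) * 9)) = -158 / 5380875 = -0.00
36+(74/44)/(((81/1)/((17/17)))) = 64189/1782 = 36.02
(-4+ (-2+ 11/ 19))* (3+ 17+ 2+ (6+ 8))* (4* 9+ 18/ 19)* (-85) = 221256360/ 361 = 612898.50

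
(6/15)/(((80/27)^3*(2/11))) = 216513/2560000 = 0.08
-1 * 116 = -116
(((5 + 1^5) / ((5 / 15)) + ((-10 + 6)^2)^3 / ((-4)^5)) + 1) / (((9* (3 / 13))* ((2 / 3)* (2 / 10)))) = 325 / 6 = 54.17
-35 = -35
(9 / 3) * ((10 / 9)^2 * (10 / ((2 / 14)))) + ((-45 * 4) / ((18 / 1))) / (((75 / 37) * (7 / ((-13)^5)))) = 247526138 / 945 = 261932.42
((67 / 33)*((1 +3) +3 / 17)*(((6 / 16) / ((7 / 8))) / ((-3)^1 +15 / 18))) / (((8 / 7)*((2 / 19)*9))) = -90383 / 58344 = -1.55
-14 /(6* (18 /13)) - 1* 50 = -51.69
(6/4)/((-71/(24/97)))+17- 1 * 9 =55060/6887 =7.99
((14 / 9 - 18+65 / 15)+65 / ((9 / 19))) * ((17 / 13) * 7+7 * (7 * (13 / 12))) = 5466167 / 702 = 7786.56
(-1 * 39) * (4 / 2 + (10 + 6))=-702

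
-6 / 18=-1 / 3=-0.33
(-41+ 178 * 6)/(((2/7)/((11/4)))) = 79079/8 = 9884.88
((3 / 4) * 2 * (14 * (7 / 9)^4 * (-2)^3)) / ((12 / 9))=-33614 / 729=-46.11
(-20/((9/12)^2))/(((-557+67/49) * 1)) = 7840/122517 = 0.06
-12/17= -0.71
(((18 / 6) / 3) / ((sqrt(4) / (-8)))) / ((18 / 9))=-2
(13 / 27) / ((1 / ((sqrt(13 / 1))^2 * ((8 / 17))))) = 1352 / 459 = 2.95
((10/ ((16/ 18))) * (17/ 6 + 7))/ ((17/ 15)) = 13275/ 136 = 97.61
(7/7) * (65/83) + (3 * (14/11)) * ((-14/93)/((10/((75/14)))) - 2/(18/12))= -4.62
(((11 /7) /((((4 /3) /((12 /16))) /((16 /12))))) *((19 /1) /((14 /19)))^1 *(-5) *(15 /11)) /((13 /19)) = -1543275 /5096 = -302.84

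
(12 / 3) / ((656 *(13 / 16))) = 4 / 533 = 0.01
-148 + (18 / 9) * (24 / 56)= -1030 / 7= -147.14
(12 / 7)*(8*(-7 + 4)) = -288 / 7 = -41.14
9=9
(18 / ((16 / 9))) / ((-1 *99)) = -9 / 88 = -0.10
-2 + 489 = 487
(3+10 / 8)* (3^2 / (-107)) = -153 / 428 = -0.36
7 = 7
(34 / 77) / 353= 34 / 27181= 0.00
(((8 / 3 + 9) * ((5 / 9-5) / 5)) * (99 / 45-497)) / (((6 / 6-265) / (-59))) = 1021762 / 891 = 1146.76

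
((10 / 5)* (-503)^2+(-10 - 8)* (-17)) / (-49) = -72332 / 7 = -10333.14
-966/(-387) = 322/129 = 2.50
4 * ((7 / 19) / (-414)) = -14 / 3933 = -0.00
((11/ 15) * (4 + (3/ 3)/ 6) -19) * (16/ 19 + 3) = -20951/ 342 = -61.26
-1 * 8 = -8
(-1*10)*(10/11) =-100/11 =-9.09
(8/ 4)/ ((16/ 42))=21/ 4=5.25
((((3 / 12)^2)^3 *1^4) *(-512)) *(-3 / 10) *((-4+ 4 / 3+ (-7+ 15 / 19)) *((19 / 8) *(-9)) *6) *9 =61479 / 160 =384.24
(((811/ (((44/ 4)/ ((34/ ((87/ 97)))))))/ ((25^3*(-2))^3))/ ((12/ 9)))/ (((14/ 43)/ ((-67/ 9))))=0.00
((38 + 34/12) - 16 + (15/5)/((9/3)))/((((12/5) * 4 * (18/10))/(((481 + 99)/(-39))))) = -561875/25272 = -22.23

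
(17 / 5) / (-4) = -17 / 20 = -0.85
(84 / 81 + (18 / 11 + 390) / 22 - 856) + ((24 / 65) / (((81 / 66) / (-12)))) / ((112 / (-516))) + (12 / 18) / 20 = -820.50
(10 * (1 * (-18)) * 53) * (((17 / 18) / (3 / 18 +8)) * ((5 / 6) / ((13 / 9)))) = -405450 / 637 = -636.50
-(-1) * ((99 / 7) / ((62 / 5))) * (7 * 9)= 4455 / 62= 71.85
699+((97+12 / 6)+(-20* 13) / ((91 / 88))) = 3826 / 7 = 546.57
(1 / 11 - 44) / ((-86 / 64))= 15456 / 473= 32.68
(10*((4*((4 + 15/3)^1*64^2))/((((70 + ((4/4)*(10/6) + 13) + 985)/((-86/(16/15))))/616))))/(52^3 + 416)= -2288563200/4714021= -485.48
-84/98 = -6/7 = -0.86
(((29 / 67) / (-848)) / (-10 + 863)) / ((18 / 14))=-203 / 436176432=-0.00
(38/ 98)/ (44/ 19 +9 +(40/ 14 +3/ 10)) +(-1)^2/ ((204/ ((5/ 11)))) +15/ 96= 448150555/ 2418906336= 0.19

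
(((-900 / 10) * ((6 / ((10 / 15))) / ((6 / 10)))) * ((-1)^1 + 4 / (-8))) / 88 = 2025 / 88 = 23.01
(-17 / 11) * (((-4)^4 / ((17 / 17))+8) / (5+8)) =-408 / 13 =-31.38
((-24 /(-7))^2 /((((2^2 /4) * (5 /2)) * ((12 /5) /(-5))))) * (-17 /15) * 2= 1088 /49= 22.20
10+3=13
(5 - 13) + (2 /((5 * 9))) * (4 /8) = -359 /45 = -7.98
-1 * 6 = -6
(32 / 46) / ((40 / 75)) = 30 / 23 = 1.30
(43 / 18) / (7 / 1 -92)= -43 / 1530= -0.03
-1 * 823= -823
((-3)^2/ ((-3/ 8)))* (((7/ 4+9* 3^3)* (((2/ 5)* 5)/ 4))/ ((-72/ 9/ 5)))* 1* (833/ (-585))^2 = 679317331/ 182520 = 3721.88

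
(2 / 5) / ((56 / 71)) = 71 / 140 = 0.51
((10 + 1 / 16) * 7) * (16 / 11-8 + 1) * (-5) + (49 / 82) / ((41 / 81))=578167807 / 295856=1954.22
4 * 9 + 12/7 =264/7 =37.71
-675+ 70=-605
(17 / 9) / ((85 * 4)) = 1 / 180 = 0.01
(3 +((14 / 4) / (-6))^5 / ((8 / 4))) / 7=1476185 / 3483648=0.42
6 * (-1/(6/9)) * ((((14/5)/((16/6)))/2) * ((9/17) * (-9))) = 15309/680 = 22.51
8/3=2.67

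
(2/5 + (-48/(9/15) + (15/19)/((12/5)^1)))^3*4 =-27333463470867/13718000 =-1992525.40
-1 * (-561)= 561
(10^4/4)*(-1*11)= -27500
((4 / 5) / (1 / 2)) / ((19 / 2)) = 16 / 95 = 0.17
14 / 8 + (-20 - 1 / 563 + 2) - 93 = -246035 / 2252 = -109.25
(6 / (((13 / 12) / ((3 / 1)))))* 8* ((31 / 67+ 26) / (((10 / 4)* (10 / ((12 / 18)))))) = 2042496 / 21775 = 93.80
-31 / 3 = -10.33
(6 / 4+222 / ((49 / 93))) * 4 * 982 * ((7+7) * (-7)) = -162772392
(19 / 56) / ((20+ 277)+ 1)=19 / 16688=0.00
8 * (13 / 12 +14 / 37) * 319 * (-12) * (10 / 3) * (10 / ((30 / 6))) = -33124960 / 111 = -298423.06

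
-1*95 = -95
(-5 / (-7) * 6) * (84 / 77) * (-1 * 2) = -720 / 77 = -9.35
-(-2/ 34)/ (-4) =-1/ 68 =-0.01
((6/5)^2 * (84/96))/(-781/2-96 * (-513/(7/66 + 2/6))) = 261/23136025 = 0.00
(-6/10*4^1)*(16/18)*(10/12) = -16/9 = -1.78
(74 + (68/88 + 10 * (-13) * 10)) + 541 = -15053/22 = -684.23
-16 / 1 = -16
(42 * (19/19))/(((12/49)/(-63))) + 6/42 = -151261/14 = -10804.36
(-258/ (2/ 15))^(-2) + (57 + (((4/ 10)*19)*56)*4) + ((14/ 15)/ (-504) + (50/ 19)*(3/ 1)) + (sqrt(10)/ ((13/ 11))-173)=11*sqrt(10)/ 13 + 453673737151/ 284561100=1596.97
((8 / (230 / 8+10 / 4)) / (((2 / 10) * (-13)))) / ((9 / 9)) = -32 / 325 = -0.10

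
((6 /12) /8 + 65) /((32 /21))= 21861 /512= 42.70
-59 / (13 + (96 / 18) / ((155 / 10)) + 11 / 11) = -5487 / 1334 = -4.11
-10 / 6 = -5 / 3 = -1.67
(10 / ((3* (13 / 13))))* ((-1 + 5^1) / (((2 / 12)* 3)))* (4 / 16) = 20 / 3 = 6.67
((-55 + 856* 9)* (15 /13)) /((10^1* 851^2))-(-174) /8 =819117225 /37658452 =21.75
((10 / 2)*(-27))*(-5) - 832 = -157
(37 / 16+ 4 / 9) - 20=-2483 / 144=-17.24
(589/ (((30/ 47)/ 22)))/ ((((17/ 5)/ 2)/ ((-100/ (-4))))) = 15225650/ 51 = 298542.16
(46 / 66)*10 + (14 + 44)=2144 / 33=64.97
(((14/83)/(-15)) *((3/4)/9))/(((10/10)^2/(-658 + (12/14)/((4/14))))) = 917/1494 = 0.61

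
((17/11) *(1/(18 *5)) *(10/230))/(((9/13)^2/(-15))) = -2873/122958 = -0.02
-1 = -1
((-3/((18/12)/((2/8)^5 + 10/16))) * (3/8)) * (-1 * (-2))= -1923/2048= -0.94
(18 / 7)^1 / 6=3 / 7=0.43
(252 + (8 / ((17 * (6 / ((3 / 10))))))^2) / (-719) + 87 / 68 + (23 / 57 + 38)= 46585675813 / 1184408700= 39.33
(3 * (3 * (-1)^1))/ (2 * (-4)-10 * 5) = 9/ 58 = 0.16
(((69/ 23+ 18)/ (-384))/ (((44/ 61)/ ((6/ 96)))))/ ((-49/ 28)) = 61/ 22528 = 0.00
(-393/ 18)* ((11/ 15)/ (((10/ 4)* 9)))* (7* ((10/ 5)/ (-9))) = 20174/ 18225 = 1.11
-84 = -84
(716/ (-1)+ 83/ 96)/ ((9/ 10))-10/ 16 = -343535/ 432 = -795.22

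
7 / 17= 0.41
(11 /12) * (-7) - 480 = -5837 /12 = -486.42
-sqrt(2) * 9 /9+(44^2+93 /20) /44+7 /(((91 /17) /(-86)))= -781991 /11440-sqrt(2)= -69.77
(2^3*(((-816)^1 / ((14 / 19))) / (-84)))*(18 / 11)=93024 / 539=172.59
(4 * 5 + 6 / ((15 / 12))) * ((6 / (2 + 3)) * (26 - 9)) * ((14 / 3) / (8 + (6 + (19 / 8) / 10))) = 55552 / 335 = 165.83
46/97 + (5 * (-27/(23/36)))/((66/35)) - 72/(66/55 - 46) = -75568391/687148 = -109.97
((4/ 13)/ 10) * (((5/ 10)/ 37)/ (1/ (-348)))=-348/ 2405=-0.14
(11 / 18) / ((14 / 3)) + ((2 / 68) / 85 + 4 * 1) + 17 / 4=8.38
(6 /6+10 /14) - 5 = -23 /7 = -3.29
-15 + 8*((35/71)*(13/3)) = 445/213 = 2.09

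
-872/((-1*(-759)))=-872/759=-1.15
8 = 8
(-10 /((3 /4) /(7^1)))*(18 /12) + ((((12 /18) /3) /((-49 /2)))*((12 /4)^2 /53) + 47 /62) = -22420149 /161014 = -139.24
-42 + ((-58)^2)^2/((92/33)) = 93360126/23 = 4059135.91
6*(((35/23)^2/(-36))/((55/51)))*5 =-20825/11638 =-1.79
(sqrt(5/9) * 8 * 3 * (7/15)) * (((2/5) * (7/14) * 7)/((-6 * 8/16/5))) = -392 * sqrt(5)/45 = -19.48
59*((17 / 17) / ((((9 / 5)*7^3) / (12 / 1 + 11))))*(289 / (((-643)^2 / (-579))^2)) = 73040260385 / 58632445931143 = 0.00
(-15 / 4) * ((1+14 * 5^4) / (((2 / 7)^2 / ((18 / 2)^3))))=-4688917065 / 16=-293057316.56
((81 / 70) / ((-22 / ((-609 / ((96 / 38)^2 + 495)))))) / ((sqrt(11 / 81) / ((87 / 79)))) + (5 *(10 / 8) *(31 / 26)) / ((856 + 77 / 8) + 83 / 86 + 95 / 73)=2432725 / 283328383 + 221325129 *sqrt(11) / 3844820980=0.20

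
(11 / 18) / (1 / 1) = 11 / 18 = 0.61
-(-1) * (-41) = -41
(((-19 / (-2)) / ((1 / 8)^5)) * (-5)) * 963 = -1498890240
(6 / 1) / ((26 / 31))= 93 / 13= 7.15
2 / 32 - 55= -54.94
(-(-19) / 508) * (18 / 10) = 171 / 2540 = 0.07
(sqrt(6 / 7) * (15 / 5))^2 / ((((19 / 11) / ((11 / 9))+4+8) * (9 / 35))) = 1210 / 541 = 2.24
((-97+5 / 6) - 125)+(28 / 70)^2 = -33151 / 150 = -221.01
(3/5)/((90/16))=0.11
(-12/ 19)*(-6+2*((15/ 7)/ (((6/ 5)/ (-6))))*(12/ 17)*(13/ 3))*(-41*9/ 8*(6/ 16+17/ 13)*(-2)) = 117812475/ 16796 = 7014.32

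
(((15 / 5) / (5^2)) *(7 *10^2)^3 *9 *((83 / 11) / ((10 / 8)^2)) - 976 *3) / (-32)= -1229858787 / 22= -55902672.14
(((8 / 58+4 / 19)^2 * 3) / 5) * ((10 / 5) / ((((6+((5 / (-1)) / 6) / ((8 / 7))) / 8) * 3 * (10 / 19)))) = 14155776 / 101067175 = 0.14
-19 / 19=-1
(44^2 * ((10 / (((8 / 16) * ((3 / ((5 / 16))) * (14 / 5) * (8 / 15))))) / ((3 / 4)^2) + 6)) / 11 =94028 / 63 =1492.51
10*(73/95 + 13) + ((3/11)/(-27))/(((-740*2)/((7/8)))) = 3066370693/22271040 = 137.68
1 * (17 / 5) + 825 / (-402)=903 / 670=1.35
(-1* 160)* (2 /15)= -64 /3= -21.33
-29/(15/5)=-29/3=-9.67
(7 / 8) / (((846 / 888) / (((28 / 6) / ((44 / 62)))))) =56203 / 9306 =6.04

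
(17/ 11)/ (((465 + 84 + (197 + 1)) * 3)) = 17/ 24651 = 0.00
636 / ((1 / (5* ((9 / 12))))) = 2385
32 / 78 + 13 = 523 / 39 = 13.41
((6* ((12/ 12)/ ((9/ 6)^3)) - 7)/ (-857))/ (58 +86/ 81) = 423/ 4099888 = 0.00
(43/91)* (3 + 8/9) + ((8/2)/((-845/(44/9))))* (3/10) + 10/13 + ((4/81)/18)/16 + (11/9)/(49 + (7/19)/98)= 5109776407/1946575800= 2.63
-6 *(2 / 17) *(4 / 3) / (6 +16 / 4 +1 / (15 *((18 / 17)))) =-4320 / 46189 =-0.09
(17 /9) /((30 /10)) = 17 /27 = 0.63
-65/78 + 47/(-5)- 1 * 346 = -356.23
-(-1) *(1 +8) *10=90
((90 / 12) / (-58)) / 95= -3 / 2204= -0.00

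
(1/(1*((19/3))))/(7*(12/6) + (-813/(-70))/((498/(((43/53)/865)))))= 1598156700/141703448807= 0.01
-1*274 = -274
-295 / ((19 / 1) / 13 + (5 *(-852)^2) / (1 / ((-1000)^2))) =-3835 / 47183760000019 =-0.00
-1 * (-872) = 872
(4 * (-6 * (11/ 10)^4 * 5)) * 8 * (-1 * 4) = 702768/ 125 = 5622.14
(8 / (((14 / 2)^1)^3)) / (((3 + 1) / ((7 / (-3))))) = -0.01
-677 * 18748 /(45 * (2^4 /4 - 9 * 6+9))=12692396 /1845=6879.35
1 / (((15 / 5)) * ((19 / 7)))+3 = 3.12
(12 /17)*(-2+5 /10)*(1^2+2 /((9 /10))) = -58 /17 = -3.41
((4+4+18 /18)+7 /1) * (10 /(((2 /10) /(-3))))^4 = 8100000000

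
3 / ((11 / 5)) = 15 / 11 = 1.36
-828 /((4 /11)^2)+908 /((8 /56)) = 377 /4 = 94.25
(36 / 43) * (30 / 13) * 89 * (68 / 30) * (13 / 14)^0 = 217872 / 559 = 389.75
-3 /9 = -1 /3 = -0.33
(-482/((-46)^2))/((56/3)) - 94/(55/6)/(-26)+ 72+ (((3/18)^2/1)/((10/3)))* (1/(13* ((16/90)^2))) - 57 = 15.40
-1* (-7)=7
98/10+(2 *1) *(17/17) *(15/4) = 173/10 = 17.30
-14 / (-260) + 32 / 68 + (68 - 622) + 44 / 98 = -59887249 / 108290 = -553.03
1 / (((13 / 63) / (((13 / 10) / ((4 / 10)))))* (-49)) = -9 / 28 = -0.32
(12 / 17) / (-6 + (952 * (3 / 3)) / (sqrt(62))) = 558 / 1921153 + 84 * sqrt(62) / 113009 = 0.01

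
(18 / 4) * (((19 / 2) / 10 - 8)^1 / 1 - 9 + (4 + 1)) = -1989 / 40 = -49.72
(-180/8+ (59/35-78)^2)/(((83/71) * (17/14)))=1009148347/246925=4086.86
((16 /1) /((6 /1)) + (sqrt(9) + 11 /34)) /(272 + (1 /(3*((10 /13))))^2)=91650 /4164473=0.02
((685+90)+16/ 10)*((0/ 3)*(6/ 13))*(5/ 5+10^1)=0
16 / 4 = 4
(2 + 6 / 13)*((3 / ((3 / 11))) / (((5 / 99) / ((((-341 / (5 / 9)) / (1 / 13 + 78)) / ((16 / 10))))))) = -13368564 / 5075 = -2634.20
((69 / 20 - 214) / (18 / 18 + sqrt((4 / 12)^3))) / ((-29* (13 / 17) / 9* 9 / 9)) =17395641 / 196040 - 1932849* sqrt(3) / 196040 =71.66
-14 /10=-7 /5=-1.40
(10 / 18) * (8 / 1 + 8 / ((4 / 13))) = 170 / 9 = 18.89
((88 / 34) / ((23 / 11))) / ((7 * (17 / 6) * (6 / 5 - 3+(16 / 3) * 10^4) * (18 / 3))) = 7260 / 37221943717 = 0.00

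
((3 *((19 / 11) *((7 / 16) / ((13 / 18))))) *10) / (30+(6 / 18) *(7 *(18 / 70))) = 9975 / 9724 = 1.03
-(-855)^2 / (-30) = 24367.50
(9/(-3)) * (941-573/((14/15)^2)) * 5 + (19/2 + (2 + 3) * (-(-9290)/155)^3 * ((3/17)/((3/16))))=100152655077219/99263612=1008956.38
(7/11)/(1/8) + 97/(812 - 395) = 24419/4587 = 5.32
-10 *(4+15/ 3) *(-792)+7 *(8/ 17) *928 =1263728/ 17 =74336.94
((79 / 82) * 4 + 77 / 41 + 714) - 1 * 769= -2020 / 41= -49.27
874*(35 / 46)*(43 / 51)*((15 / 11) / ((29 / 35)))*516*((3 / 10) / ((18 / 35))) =1506241625 / 5423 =277750.62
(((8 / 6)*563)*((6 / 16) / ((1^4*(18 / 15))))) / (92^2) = 0.03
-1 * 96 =-96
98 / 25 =3.92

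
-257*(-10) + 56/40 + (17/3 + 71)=39721/15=2648.07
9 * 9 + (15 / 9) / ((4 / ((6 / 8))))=1301 / 16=81.31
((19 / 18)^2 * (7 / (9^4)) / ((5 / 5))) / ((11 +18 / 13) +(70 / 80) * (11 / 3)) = 9386 / 123117165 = 0.00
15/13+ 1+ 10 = 158/13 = 12.15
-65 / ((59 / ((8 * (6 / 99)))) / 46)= -47840 / 1947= -24.57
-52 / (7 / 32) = -1664 / 7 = -237.71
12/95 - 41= -3883/95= -40.87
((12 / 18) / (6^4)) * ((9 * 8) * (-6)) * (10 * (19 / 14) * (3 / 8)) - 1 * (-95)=7885 / 84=93.87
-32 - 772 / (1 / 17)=-13156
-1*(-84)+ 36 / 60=423 / 5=84.60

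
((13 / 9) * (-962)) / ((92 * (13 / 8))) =-9.29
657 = 657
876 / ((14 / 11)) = 4818 / 7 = 688.29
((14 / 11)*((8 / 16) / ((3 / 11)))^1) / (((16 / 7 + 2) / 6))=49 / 15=3.27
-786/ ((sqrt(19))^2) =-786/ 19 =-41.37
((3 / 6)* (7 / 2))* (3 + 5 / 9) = 56 / 9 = 6.22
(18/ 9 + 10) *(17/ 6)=34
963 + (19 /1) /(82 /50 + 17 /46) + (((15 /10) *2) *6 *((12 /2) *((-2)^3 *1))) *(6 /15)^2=48196759 /57775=834.21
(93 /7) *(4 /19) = 372 /133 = 2.80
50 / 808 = 25 / 404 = 0.06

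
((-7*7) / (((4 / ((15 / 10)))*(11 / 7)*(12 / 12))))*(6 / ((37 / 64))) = -49392 / 407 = -121.36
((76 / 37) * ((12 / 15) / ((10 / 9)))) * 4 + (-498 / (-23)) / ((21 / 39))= 6869442 / 148925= 46.13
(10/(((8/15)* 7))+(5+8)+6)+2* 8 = 1055/28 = 37.68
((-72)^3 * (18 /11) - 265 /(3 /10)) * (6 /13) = -40369084 /143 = -282301.29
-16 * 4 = -64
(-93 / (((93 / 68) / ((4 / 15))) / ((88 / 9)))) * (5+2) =-167552 / 135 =-1241.13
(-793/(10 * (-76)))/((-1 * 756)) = -793/574560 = -0.00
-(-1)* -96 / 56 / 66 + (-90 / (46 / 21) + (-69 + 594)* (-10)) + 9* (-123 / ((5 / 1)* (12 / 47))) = -218125673 / 35420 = -6158.26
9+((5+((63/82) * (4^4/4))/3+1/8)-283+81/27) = -81831/328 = -249.48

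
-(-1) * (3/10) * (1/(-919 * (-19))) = 3/174610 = 0.00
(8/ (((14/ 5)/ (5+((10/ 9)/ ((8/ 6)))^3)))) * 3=6025/ 126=47.82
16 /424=0.04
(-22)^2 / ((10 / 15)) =726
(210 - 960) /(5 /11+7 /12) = -99000 /137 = -722.63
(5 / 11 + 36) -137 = -1106 / 11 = -100.55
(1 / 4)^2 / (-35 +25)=-1 / 160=-0.01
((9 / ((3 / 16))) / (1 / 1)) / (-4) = -12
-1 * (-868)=868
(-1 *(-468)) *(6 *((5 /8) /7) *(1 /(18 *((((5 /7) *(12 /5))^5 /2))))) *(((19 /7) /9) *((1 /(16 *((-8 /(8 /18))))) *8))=-423605 /26873856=-0.02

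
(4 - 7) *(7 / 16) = -21 / 16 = -1.31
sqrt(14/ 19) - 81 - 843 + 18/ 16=-7383/ 8 + sqrt(266)/ 19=-922.02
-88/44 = -2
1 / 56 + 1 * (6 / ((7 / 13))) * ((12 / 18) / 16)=27 / 56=0.48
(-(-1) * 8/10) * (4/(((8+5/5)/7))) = 112/45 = 2.49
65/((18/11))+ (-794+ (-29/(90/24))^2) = -104171/150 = -694.47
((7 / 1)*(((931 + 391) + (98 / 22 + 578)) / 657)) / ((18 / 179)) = 8749699 / 43362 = 201.78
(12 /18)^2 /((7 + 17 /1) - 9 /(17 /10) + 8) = 34 /2043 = 0.02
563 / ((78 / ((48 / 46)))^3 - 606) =36032 / 26692115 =0.00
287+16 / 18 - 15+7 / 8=273.76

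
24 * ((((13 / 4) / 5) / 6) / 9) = 13 / 45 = 0.29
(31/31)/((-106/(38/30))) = -19/1590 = -0.01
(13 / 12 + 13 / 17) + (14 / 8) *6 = 2519 / 204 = 12.35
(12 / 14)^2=36 / 49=0.73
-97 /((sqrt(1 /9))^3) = -2619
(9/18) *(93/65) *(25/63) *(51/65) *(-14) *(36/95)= -18972/16055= -1.18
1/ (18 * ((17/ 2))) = 1/ 153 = 0.01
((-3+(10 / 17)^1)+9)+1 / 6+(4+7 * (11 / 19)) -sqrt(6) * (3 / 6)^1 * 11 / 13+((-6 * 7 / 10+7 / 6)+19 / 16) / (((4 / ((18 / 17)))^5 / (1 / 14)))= 42950197279607 / 2900597468160 -11 * sqrt(6) / 26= 13.77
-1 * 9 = -9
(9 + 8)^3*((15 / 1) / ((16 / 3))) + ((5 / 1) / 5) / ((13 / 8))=13818.43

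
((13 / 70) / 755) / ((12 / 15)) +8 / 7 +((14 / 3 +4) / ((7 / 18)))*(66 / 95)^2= 908120553 / 76315400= 11.90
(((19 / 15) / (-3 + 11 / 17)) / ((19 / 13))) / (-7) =221 / 4200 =0.05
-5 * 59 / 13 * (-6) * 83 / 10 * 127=1865757 / 13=143519.77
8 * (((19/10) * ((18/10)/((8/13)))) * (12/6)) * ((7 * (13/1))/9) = 22477/25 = 899.08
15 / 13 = 1.15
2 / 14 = 1 / 7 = 0.14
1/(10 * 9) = 1/90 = 0.01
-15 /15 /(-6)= 1 /6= 0.17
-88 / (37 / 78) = -6864 / 37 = -185.51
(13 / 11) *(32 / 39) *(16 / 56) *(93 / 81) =0.32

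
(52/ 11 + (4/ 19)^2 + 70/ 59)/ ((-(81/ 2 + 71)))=-2791804/ 52246447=-0.05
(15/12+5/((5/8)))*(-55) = -2035/4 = -508.75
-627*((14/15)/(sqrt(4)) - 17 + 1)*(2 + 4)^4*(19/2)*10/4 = 299778732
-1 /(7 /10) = -10 /7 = -1.43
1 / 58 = 0.02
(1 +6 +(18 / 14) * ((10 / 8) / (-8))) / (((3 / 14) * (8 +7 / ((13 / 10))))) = 2.37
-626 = -626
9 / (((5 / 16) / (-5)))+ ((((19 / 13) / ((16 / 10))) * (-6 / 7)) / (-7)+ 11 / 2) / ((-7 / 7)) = -381211 / 2548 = -149.61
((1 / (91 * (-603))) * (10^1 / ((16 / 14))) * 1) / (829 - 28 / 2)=-0.00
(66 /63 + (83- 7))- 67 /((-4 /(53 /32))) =104.79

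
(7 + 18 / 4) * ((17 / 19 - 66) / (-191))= 28451 / 7258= 3.92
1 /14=0.07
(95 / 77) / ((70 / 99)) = 171 / 98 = 1.74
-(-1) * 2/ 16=1/ 8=0.12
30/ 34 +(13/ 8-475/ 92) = -8307/ 3128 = -2.66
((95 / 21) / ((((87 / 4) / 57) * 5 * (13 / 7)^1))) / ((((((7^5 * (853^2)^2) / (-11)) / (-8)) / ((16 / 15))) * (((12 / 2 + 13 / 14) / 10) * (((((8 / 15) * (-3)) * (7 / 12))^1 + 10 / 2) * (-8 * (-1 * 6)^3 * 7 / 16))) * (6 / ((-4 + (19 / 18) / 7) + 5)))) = 12707200 / 10477992165292919620552563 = 0.00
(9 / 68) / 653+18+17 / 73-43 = -80281775 / 3241492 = -24.77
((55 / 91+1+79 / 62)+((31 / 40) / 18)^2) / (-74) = -4212378181 / 108218073600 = -0.04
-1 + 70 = 69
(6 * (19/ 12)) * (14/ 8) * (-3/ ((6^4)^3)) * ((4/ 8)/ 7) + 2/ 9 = 2579890157/ 11609505792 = 0.22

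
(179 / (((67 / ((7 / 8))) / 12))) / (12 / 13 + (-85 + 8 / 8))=-16289 / 48240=-0.34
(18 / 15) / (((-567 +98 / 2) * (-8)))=0.00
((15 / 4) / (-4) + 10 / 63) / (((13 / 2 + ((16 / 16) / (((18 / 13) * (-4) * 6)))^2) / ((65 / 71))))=-203472 / 1855301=-0.11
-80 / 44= -20 / 11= -1.82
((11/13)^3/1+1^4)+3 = 10119/2197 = 4.61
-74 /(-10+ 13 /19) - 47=-6913 /177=-39.06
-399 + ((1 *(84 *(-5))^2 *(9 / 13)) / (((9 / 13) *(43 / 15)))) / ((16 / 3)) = 478968 / 43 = 11138.79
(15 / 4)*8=30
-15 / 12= -5 / 4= -1.25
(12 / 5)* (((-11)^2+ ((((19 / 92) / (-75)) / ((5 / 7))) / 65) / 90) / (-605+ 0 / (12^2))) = -24420824867 / 50876718750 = -0.48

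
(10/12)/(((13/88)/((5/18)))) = 550/351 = 1.57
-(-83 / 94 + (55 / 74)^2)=85079 / 257372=0.33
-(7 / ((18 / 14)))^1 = -49 / 9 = -5.44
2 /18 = 1 /9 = 0.11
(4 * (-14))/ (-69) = 56/ 69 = 0.81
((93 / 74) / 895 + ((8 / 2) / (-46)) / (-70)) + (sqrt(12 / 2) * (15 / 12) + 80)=5 * sqrt(6) / 4 + 853070619 / 10663030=83.06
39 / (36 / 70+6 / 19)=8645 / 184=46.98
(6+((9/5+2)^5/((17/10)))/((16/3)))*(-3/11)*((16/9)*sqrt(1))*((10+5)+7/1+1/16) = -934072947/935000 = -999.01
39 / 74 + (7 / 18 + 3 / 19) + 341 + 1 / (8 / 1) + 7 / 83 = 1437975317 / 4201128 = 342.28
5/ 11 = 0.45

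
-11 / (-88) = 1 / 8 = 0.12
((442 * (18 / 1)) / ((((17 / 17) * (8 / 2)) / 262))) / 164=260559 / 82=3177.55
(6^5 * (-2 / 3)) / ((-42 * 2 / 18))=7776 / 7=1110.86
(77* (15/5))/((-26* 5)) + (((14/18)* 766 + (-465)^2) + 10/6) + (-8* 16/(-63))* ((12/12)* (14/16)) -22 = 253656521/1170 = 216800.45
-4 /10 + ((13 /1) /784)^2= -1228467 /3073280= -0.40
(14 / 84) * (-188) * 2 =-188 / 3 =-62.67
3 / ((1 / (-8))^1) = -24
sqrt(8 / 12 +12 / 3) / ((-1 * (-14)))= sqrt(42) / 42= 0.15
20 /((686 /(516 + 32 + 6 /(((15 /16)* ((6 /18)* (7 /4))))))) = 39128 /2401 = 16.30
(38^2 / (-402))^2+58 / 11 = 8077382 / 444411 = 18.18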